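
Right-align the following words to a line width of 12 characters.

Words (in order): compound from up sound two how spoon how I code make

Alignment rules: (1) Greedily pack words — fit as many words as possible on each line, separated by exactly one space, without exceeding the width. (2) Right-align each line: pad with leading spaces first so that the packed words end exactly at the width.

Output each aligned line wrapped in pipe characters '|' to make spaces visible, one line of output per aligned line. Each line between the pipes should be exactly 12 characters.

Answer: |    compound|
|     from up|
|   sound two|
|   how spoon|
|  how I code|
|        make|

Derivation:
Line 1: ['compound'] (min_width=8, slack=4)
Line 2: ['from', 'up'] (min_width=7, slack=5)
Line 3: ['sound', 'two'] (min_width=9, slack=3)
Line 4: ['how', 'spoon'] (min_width=9, slack=3)
Line 5: ['how', 'I', 'code'] (min_width=10, slack=2)
Line 6: ['make'] (min_width=4, slack=8)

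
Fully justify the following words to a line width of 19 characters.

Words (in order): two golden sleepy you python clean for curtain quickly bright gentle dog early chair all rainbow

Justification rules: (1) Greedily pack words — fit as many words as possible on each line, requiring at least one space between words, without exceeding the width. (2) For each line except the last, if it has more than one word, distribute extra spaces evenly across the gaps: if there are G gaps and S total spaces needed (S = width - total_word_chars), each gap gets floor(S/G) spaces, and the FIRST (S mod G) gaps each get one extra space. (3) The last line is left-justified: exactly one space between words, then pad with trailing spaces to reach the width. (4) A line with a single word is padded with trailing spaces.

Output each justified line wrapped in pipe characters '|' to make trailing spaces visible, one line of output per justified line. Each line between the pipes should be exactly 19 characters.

Line 1: ['two', 'golden', 'sleepy'] (min_width=17, slack=2)
Line 2: ['you', 'python', 'clean'] (min_width=16, slack=3)
Line 3: ['for', 'curtain', 'quickly'] (min_width=19, slack=0)
Line 4: ['bright', 'gentle', 'dog'] (min_width=17, slack=2)
Line 5: ['early', 'chair', 'all'] (min_width=15, slack=4)
Line 6: ['rainbow'] (min_width=7, slack=12)

Answer: |two  golden  sleepy|
|you   python  clean|
|for curtain quickly|
|bright  gentle  dog|
|early   chair   all|
|rainbow            |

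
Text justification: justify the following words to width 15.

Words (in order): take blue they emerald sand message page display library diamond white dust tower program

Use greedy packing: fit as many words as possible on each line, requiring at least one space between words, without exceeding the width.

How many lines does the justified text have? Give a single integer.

Answer: 7

Derivation:
Line 1: ['take', 'blue', 'they'] (min_width=14, slack=1)
Line 2: ['emerald', 'sand'] (min_width=12, slack=3)
Line 3: ['message', 'page'] (min_width=12, slack=3)
Line 4: ['display', 'library'] (min_width=15, slack=0)
Line 5: ['diamond', 'white'] (min_width=13, slack=2)
Line 6: ['dust', 'tower'] (min_width=10, slack=5)
Line 7: ['program'] (min_width=7, slack=8)
Total lines: 7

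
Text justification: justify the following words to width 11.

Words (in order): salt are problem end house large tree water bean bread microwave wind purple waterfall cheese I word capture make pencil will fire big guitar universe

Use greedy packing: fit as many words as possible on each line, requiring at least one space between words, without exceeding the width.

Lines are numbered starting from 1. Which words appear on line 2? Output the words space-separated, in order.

Answer: problem end

Derivation:
Line 1: ['salt', 'are'] (min_width=8, slack=3)
Line 2: ['problem', 'end'] (min_width=11, slack=0)
Line 3: ['house', 'large'] (min_width=11, slack=0)
Line 4: ['tree', 'water'] (min_width=10, slack=1)
Line 5: ['bean', 'bread'] (min_width=10, slack=1)
Line 6: ['microwave'] (min_width=9, slack=2)
Line 7: ['wind', 'purple'] (min_width=11, slack=0)
Line 8: ['waterfall'] (min_width=9, slack=2)
Line 9: ['cheese', 'I'] (min_width=8, slack=3)
Line 10: ['word'] (min_width=4, slack=7)
Line 11: ['capture'] (min_width=7, slack=4)
Line 12: ['make', 'pencil'] (min_width=11, slack=0)
Line 13: ['will', 'fire'] (min_width=9, slack=2)
Line 14: ['big', 'guitar'] (min_width=10, slack=1)
Line 15: ['universe'] (min_width=8, slack=3)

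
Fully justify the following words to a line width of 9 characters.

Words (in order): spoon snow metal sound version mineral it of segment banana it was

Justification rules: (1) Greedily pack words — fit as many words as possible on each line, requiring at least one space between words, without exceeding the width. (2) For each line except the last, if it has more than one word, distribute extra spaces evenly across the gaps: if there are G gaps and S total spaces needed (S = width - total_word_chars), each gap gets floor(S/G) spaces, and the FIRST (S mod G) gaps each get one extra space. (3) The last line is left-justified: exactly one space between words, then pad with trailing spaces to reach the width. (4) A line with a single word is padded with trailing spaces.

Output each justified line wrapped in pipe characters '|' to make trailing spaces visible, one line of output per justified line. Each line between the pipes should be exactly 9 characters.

Line 1: ['spoon'] (min_width=5, slack=4)
Line 2: ['snow'] (min_width=4, slack=5)
Line 3: ['metal'] (min_width=5, slack=4)
Line 4: ['sound'] (min_width=5, slack=4)
Line 5: ['version'] (min_width=7, slack=2)
Line 6: ['mineral'] (min_width=7, slack=2)
Line 7: ['it', 'of'] (min_width=5, slack=4)
Line 8: ['segment'] (min_width=7, slack=2)
Line 9: ['banana', 'it'] (min_width=9, slack=0)
Line 10: ['was'] (min_width=3, slack=6)

Answer: |spoon    |
|snow     |
|metal    |
|sound    |
|version  |
|mineral  |
|it     of|
|segment  |
|banana it|
|was      |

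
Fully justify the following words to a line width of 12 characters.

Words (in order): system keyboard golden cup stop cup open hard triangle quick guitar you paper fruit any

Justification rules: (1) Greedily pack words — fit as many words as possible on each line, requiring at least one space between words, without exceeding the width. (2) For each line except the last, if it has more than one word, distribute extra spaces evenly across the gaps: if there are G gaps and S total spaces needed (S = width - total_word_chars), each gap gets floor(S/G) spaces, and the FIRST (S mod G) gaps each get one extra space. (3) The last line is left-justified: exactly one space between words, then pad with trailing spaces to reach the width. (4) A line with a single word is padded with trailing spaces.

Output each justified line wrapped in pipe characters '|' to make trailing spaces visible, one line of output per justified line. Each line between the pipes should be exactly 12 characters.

Answer: |system      |
|keyboard    |
|golden   cup|
|stop     cup|
|open    hard|
|triangle    |
|quick guitar|
|you    paper|
|fruit any   |

Derivation:
Line 1: ['system'] (min_width=6, slack=6)
Line 2: ['keyboard'] (min_width=8, slack=4)
Line 3: ['golden', 'cup'] (min_width=10, slack=2)
Line 4: ['stop', 'cup'] (min_width=8, slack=4)
Line 5: ['open', 'hard'] (min_width=9, slack=3)
Line 6: ['triangle'] (min_width=8, slack=4)
Line 7: ['quick', 'guitar'] (min_width=12, slack=0)
Line 8: ['you', 'paper'] (min_width=9, slack=3)
Line 9: ['fruit', 'any'] (min_width=9, slack=3)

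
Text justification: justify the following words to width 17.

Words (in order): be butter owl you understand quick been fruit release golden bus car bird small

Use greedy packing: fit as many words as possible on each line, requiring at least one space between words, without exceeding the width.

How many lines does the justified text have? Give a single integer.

Line 1: ['be', 'butter', 'owl', 'you'] (min_width=17, slack=0)
Line 2: ['understand', 'quick'] (min_width=16, slack=1)
Line 3: ['been', 'fruit'] (min_width=10, slack=7)
Line 4: ['release', 'golden'] (min_width=14, slack=3)
Line 5: ['bus', 'car', 'bird'] (min_width=12, slack=5)
Line 6: ['small'] (min_width=5, slack=12)
Total lines: 6

Answer: 6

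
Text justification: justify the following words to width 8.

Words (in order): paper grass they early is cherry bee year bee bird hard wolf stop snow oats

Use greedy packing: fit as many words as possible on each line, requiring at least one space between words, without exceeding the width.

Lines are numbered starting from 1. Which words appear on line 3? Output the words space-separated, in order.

Answer: they

Derivation:
Line 1: ['paper'] (min_width=5, slack=3)
Line 2: ['grass'] (min_width=5, slack=3)
Line 3: ['they'] (min_width=4, slack=4)
Line 4: ['early', 'is'] (min_width=8, slack=0)
Line 5: ['cherry'] (min_width=6, slack=2)
Line 6: ['bee', 'year'] (min_width=8, slack=0)
Line 7: ['bee', 'bird'] (min_width=8, slack=0)
Line 8: ['hard'] (min_width=4, slack=4)
Line 9: ['wolf'] (min_width=4, slack=4)
Line 10: ['stop'] (min_width=4, slack=4)
Line 11: ['snow'] (min_width=4, slack=4)
Line 12: ['oats'] (min_width=4, slack=4)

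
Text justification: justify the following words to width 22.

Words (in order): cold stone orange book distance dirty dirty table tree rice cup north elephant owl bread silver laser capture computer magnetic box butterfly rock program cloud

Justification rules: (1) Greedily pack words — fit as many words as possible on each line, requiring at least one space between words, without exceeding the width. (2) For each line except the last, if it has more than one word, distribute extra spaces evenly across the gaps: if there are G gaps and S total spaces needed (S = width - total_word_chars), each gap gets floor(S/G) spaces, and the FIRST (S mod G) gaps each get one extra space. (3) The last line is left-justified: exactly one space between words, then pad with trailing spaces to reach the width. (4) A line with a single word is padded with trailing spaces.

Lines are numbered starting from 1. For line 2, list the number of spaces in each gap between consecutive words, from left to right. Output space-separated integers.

Answer: 2 2

Derivation:
Line 1: ['cold', 'stone', 'orange', 'book'] (min_width=22, slack=0)
Line 2: ['distance', 'dirty', 'dirty'] (min_width=20, slack=2)
Line 3: ['table', 'tree', 'rice', 'cup'] (min_width=19, slack=3)
Line 4: ['north', 'elephant', 'owl'] (min_width=18, slack=4)
Line 5: ['bread', 'silver', 'laser'] (min_width=18, slack=4)
Line 6: ['capture', 'computer'] (min_width=16, slack=6)
Line 7: ['magnetic', 'box', 'butterfly'] (min_width=22, slack=0)
Line 8: ['rock', 'program', 'cloud'] (min_width=18, slack=4)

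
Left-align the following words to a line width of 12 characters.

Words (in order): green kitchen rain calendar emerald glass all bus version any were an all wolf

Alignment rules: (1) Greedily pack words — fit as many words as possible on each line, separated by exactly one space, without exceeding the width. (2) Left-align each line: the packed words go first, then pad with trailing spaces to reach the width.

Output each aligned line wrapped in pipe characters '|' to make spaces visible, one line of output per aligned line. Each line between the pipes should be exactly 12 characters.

Answer: |green       |
|kitchen rain|
|calendar    |
|emerald     |
|glass all   |
|bus version |
|any were an |
|all wolf    |

Derivation:
Line 1: ['green'] (min_width=5, slack=7)
Line 2: ['kitchen', 'rain'] (min_width=12, slack=0)
Line 3: ['calendar'] (min_width=8, slack=4)
Line 4: ['emerald'] (min_width=7, slack=5)
Line 5: ['glass', 'all'] (min_width=9, slack=3)
Line 6: ['bus', 'version'] (min_width=11, slack=1)
Line 7: ['any', 'were', 'an'] (min_width=11, slack=1)
Line 8: ['all', 'wolf'] (min_width=8, slack=4)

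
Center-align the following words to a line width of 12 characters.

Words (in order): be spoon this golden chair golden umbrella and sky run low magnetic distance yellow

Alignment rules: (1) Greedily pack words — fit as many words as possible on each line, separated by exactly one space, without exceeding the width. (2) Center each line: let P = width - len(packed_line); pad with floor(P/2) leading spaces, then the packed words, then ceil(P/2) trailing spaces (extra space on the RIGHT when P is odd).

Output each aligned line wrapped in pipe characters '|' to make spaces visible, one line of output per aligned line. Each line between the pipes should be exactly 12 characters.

Line 1: ['be', 'spoon'] (min_width=8, slack=4)
Line 2: ['this', 'golden'] (min_width=11, slack=1)
Line 3: ['chair', 'golden'] (min_width=12, slack=0)
Line 4: ['umbrella', 'and'] (min_width=12, slack=0)
Line 5: ['sky', 'run', 'low'] (min_width=11, slack=1)
Line 6: ['magnetic'] (min_width=8, slack=4)
Line 7: ['distance'] (min_width=8, slack=4)
Line 8: ['yellow'] (min_width=6, slack=6)

Answer: |  be spoon  |
|this golden |
|chair golden|
|umbrella and|
|sky run low |
|  magnetic  |
|  distance  |
|   yellow   |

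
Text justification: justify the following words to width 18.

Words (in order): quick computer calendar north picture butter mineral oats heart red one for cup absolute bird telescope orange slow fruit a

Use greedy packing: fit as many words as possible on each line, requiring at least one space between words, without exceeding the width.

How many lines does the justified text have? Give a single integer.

Answer: 8

Derivation:
Line 1: ['quick', 'computer'] (min_width=14, slack=4)
Line 2: ['calendar', 'north'] (min_width=14, slack=4)
Line 3: ['picture', 'butter'] (min_width=14, slack=4)
Line 4: ['mineral', 'oats', 'heart'] (min_width=18, slack=0)
Line 5: ['red', 'one', 'for', 'cup'] (min_width=15, slack=3)
Line 6: ['absolute', 'bird'] (min_width=13, slack=5)
Line 7: ['telescope', 'orange'] (min_width=16, slack=2)
Line 8: ['slow', 'fruit', 'a'] (min_width=12, slack=6)
Total lines: 8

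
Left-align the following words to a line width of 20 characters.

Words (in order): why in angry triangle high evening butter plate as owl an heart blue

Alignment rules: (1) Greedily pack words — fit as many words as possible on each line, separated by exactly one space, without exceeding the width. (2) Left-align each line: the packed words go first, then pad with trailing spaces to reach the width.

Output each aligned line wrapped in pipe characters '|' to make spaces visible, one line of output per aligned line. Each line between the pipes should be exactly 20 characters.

Answer: |why in angry        |
|triangle high       |
|evening butter plate|
|as owl an heart blue|

Derivation:
Line 1: ['why', 'in', 'angry'] (min_width=12, slack=8)
Line 2: ['triangle', 'high'] (min_width=13, slack=7)
Line 3: ['evening', 'butter', 'plate'] (min_width=20, slack=0)
Line 4: ['as', 'owl', 'an', 'heart', 'blue'] (min_width=20, slack=0)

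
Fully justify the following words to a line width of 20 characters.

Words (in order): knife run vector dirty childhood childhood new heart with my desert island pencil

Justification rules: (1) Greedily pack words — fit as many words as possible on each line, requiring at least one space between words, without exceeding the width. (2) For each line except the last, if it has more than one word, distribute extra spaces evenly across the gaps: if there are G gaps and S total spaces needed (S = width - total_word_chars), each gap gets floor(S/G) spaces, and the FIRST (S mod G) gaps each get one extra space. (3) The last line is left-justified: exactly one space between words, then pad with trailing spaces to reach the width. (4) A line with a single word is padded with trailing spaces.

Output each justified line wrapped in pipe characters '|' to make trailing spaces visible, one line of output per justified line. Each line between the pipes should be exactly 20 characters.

Line 1: ['knife', 'run', 'vector'] (min_width=16, slack=4)
Line 2: ['dirty', 'childhood'] (min_width=15, slack=5)
Line 3: ['childhood', 'new', 'heart'] (min_width=19, slack=1)
Line 4: ['with', 'my', 'desert'] (min_width=14, slack=6)
Line 5: ['island', 'pencil'] (min_width=13, slack=7)

Answer: |knife   run   vector|
|dirty      childhood|
|childhood  new heart|
|with    my    desert|
|island pencil       |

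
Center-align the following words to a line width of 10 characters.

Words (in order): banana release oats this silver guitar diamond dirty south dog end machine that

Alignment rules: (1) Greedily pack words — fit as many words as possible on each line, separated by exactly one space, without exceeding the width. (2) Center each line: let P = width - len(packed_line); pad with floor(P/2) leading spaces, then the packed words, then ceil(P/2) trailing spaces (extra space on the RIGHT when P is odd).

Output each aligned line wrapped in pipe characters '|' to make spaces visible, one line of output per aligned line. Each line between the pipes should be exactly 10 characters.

Line 1: ['banana'] (min_width=6, slack=4)
Line 2: ['release'] (min_width=7, slack=3)
Line 3: ['oats', 'this'] (min_width=9, slack=1)
Line 4: ['silver'] (min_width=6, slack=4)
Line 5: ['guitar'] (min_width=6, slack=4)
Line 6: ['diamond'] (min_width=7, slack=3)
Line 7: ['dirty'] (min_width=5, slack=5)
Line 8: ['south', 'dog'] (min_width=9, slack=1)
Line 9: ['end'] (min_width=3, slack=7)
Line 10: ['machine'] (min_width=7, slack=3)
Line 11: ['that'] (min_width=4, slack=6)

Answer: |  banana  |
| release  |
|oats this |
|  silver  |
|  guitar  |
| diamond  |
|  dirty   |
|south dog |
|   end    |
| machine  |
|   that   |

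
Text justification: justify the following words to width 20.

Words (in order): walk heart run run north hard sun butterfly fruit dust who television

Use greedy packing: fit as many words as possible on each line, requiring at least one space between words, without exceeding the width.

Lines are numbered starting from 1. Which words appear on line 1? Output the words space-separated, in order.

Line 1: ['walk', 'heart', 'run', 'run'] (min_width=18, slack=2)
Line 2: ['north', 'hard', 'sun'] (min_width=14, slack=6)
Line 3: ['butterfly', 'fruit', 'dust'] (min_width=20, slack=0)
Line 4: ['who', 'television'] (min_width=14, slack=6)

Answer: walk heart run run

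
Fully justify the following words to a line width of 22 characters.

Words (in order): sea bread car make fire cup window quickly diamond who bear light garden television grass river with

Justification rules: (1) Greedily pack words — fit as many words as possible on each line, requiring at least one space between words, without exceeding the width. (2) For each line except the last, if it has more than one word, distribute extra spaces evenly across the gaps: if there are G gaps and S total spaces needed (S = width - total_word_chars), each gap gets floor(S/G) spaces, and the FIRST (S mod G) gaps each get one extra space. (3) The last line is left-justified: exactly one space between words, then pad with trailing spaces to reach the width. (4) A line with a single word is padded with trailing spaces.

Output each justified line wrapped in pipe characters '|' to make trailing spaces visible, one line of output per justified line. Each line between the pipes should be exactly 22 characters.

Answer: |sea   bread  car  make|
|fire     cup    window|
|quickly   diamond  who|
|bear    light   garden|
|television grass river|
|with                  |

Derivation:
Line 1: ['sea', 'bread', 'car', 'make'] (min_width=18, slack=4)
Line 2: ['fire', 'cup', 'window'] (min_width=15, slack=7)
Line 3: ['quickly', 'diamond', 'who'] (min_width=19, slack=3)
Line 4: ['bear', 'light', 'garden'] (min_width=17, slack=5)
Line 5: ['television', 'grass', 'river'] (min_width=22, slack=0)
Line 6: ['with'] (min_width=4, slack=18)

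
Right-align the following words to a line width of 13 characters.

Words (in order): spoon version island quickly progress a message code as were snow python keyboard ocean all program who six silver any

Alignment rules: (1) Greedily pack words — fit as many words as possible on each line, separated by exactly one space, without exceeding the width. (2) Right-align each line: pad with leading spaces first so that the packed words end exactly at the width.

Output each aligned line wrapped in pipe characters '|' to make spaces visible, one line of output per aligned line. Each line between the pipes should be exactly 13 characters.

Answer: |spoon version|
|       island|
|      quickly|
|   progress a|
| message code|
| as were snow|
|       python|
|     keyboard|
|    ocean all|
|  program who|
|   six silver|
|          any|

Derivation:
Line 1: ['spoon', 'version'] (min_width=13, slack=0)
Line 2: ['island'] (min_width=6, slack=7)
Line 3: ['quickly'] (min_width=7, slack=6)
Line 4: ['progress', 'a'] (min_width=10, slack=3)
Line 5: ['message', 'code'] (min_width=12, slack=1)
Line 6: ['as', 'were', 'snow'] (min_width=12, slack=1)
Line 7: ['python'] (min_width=6, slack=7)
Line 8: ['keyboard'] (min_width=8, slack=5)
Line 9: ['ocean', 'all'] (min_width=9, slack=4)
Line 10: ['program', 'who'] (min_width=11, slack=2)
Line 11: ['six', 'silver'] (min_width=10, slack=3)
Line 12: ['any'] (min_width=3, slack=10)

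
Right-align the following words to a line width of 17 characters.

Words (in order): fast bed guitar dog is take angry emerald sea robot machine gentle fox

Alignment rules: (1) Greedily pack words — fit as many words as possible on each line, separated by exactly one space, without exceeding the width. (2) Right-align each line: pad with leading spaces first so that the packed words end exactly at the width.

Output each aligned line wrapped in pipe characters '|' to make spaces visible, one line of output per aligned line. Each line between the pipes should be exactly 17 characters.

Answer: |  fast bed guitar|
|dog is take angry|
|emerald sea robot|
|   machine gentle|
|              fox|

Derivation:
Line 1: ['fast', 'bed', 'guitar'] (min_width=15, slack=2)
Line 2: ['dog', 'is', 'take', 'angry'] (min_width=17, slack=0)
Line 3: ['emerald', 'sea', 'robot'] (min_width=17, slack=0)
Line 4: ['machine', 'gentle'] (min_width=14, slack=3)
Line 5: ['fox'] (min_width=3, slack=14)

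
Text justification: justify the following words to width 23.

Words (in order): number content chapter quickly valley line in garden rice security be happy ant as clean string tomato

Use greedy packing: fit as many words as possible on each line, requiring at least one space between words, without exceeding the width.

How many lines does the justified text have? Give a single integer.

Line 1: ['number', 'content', 'chapter'] (min_width=22, slack=1)
Line 2: ['quickly', 'valley', 'line', 'in'] (min_width=22, slack=1)
Line 3: ['garden', 'rice', 'security', 'be'] (min_width=23, slack=0)
Line 4: ['happy', 'ant', 'as', 'clean'] (min_width=18, slack=5)
Line 5: ['string', 'tomato'] (min_width=13, slack=10)
Total lines: 5

Answer: 5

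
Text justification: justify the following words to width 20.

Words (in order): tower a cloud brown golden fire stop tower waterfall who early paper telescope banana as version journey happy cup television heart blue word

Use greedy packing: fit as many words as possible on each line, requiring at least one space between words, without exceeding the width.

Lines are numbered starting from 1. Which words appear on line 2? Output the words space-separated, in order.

Answer: golden fire stop

Derivation:
Line 1: ['tower', 'a', 'cloud', 'brown'] (min_width=19, slack=1)
Line 2: ['golden', 'fire', 'stop'] (min_width=16, slack=4)
Line 3: ['tower', 'waterfall', 'who'] (min_width=19, slack=1)
Line 4: ['early', 'paper'] (min_width=11, slack=9)
Line 5: ['telescope', 'banana', 'as'] (min_width=19, slack=1)
Line 6: ['version', 'journey'] (min_width=15, slack=5)
Line 7: ['happy', 'cup', 'television'] (min_width=20, slack=0)
Line 8: ['heart', 'blue', 'word'] (min_width=15, slack=5)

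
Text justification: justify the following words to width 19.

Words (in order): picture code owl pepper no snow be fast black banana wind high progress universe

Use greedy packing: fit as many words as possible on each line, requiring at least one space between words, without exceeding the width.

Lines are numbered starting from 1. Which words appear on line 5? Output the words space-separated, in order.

Line 1: ['picture', 'code', 'owl'] (min_width=16, slack=3)
Line 2: ['pepper', 'no', 'snow', 'be'] (min_width=17, slack=2)
Line 3: ['fast', 'black', 'banana'] (min_width=17, slack=2)
Line 4: ['wind', 'high', 'progress'] (min_width=18, slack=1)
Line 5: ['universe'] (min_width=8, slack=11)

Answer: universe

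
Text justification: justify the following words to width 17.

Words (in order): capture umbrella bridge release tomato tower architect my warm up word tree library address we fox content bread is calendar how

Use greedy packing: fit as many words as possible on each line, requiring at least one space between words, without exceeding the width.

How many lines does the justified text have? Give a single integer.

Answer: 9

Derivation:
Line 1: ['capture', 'umbrella'] (min_width=16, slack=1)
Line 2: ['bridge', 'release'] (min_width=14, slack=3)
Line 3: ['tomato', 'tower'] (min_width=12, slack=5)
Line 4: ['architect', 'my', 'warm'] (min_width=17, slack=0)
Line 5: ['up', 'word', 'tree'] (min_width=12, slack=5)
Line 6: ['library', 'address'] (min_width=15, slack=2)
Line 7: ['we', 'fox', 'content'] (min_width=14, slack=3)
Line 8: ['bread', 'is', 'calendar'] (min_width=17, slack=0)
Line 9: ['how'] (min_width=3, slack=14)
Total lines: 9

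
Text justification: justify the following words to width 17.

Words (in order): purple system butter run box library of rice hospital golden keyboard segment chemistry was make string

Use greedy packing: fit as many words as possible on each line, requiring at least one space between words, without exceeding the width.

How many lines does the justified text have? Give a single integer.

Answer: 7

Derivation:
Line 1: ['purple', 'system'] (min_width=13, slack=4)
Line 2: ['butter', 'run', 'box'] (min_width=14, slack=3)
Line 3: ['library', 'of', 'rice'] (min_width=15, slack=2)
Line 4: ['hospital', 'golden'] (min_width=15, slack=2)
Line 5: ['keyboard', 'segment'] (min_width=16, slack=1)
Line 6: ['chemistry', 'was'] (min_width=13, slack=4)
Line 7: ['make', 'string'] (min_width=11, slack=6)
Total lines: 7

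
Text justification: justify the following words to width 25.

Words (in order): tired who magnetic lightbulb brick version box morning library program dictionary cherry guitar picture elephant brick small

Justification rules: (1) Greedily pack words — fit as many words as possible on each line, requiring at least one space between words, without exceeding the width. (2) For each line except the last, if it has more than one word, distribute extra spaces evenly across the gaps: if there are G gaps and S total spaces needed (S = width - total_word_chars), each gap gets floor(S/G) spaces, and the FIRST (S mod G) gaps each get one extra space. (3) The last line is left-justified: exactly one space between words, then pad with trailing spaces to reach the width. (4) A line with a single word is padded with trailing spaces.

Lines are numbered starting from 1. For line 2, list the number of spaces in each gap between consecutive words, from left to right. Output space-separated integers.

Line 1: ['tired', 'who', 'magnetic'] (min_width=18, slack=7)
Line 2: ['lightbulb', 'brick', 'version'] (min_width=23, slack=2)
Line 3: ['box', 'morning', 'library'] (min_width=19, slack=6)
Line 4: ['program', 'dictionary', 'cherry'] (min_width=25, slack=0)
Line 5: ['guitar', 'picture', 'elephant'] (min_width=23, slack=2)
Line 6: ['brick', 'small'] (min_width=11, slack=14)

Answer: 2 2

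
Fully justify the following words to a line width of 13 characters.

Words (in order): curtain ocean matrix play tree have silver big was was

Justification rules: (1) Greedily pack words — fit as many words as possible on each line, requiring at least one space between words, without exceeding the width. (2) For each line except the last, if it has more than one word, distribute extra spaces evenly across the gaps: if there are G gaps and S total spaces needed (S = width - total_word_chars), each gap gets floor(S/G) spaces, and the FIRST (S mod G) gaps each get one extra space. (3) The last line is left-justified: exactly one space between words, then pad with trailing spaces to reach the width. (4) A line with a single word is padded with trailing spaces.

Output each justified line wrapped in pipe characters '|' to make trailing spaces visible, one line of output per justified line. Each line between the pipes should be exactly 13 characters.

Answer: |curtain ocean|
|matrix   play|
|tree     have|
|silver    big|
|was was      |

Derivation:
Line 1: ['curtain', 'ocean'] (min_width=13, slack=0)
Line 2: ['matrix', 'play'] (min_width=11, slack=2)
Line 3: ['tree', 'have'] (min_width=9, slack=4)
Line 4: ['silver', 'big'] (min_width=10, slack=3)
Line 5: ['was', 'was'] (min_width=7, slack=6)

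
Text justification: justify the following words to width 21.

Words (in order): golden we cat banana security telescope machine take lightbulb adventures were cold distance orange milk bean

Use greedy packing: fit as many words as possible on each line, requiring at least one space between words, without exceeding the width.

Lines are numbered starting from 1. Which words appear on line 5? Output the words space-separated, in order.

Answer: were cold distance

Derivation:
Line 1: ['golden', 'we', 'cat', 'banana'] (min_width=20, slack=1)
Line 2: ['security', 'telescope'] (min_width=18, slack=3)
Line 3: ['machine', 'take'] (min_width=12, slack=9)
Line 4: ['lightbulb', 'adventures'] (min_width=20, slack=1)
Line 5: ['were', 'cold', 'distance'] (min_width=18, slack=3)
Line 6: ['orange', 'milk', 'bean'] (min_width=16, slack=5)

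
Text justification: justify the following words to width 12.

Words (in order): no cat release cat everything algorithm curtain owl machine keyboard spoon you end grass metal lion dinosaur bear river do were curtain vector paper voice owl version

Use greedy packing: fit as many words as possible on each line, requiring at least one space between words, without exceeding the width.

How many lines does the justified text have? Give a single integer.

Answer: 17

Derivation:
Line 1: ['no', 'cat'] (min_width=6, slack=6)
Line 2: ['release', 'cat'] (min_width=11, slack=1)
Line 3: ['everything'] (min_width=10, slack=2)
Line 4: ['algorithm'] (min_width=9, slack=3)
Line 5: ['curtain', 'owl'] (min_width=11, slack=1)
Line 6: ['machine'] (min_width=7, slack=5)
Line 7: ['keyboard'] (min_width=8, slack=4)
Line 8: ['spoon', 'you'] (min_width=9, slack=3)
Line 9: ['end', 'grass'] (min_width=9, slack=3)
Line 10: ['metal', 'lion'] (min_width=10, slack=2)
Line 11: ['dinosaur'] (min_width=8, slack=4)
Line 12: ['bear', 'river'] (min_width=10, slack=2)
Line 13: ['do', 'were'] (min_width=7, slack=5)
Line 14: ['curtain'] (min_width=7, slack=5)
Line 15: ['vector', 'paper'] (min_width=12, slack=0)
Line 16: ['voice', 'owl'] (min_width=9, slack=3)
Line 17: ['version'] (min_width=7, slack=5)
Total lines: 17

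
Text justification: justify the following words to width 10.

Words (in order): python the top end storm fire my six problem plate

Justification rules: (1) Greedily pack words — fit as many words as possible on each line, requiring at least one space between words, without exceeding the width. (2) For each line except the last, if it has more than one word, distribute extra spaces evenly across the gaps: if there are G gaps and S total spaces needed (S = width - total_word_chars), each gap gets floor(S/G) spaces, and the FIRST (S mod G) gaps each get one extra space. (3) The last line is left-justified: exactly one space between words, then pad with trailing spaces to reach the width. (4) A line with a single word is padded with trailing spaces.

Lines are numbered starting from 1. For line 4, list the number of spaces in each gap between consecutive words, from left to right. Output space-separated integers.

Line 1: ['python', 'the'] (min_width=10, slack=0)
Line 2: ['top', 'end'] (min_width=7, slack=3)
Line 3: ['storm', 'fire'] (min_width=10, slack=0)
Line 4: ['my', 'six'] (min_width=6, slack=4)
Line 5: ['problem'] (min_width=7, slack=3)
Line 6: ['plate'] (min_width=5, slack=5)

Answer: 5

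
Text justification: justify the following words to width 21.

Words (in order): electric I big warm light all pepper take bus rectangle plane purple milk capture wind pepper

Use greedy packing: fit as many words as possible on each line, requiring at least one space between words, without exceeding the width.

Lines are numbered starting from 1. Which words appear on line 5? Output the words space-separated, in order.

Line 1: ['electric', 'I', 'big', 'warm'] (min_width=19, slack=2)
Line 2: ['light', 'all', 'pepper', 'take'] (min_width=21, slack=0)
Line 3: ['bus', 'rectangle', 'plane'] (min_width=19, slack=2)
Line 4: ['purple', 'milk', 'capture'] (min_width=19, slack=2)
Line 5: ['wind', 'pepper'] (min_width=11, slack=10)

Answer: wind pepper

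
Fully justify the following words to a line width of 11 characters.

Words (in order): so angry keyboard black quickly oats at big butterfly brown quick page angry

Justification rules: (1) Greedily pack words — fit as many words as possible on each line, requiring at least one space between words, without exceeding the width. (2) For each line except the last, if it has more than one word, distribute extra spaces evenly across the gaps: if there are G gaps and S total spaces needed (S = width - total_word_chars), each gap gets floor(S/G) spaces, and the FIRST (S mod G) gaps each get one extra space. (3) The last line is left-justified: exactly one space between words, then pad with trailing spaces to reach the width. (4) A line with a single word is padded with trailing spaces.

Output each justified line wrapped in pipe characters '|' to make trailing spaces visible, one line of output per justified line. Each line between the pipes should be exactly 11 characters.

Answer: |so    angry|
|keyboard   |
|black      |
|quickly    |
|oats at big|
|butterfly  |
|brown quick|
|page angry |

Derivation:
Line 1: ['so', 'angry'] (min_width=8, slack=3)
Line 2: ['keyboard'] (min_width=8, slack=3)
Line 3: ['black'] (min_width=5, slack=6)
Line 4: ['quickly'] (min_width=7, slack=4)
Line 5: ['oats', 'at', 'big'] (min_width=11, slack=0)
Line 6: ['butterfly'] (min_width=9, slack=2)
Line 7: ['brown', 'quick'] (min_width=11, slack=0)
Line 8: ['page', 'angry'] (min_width=10, slack=1)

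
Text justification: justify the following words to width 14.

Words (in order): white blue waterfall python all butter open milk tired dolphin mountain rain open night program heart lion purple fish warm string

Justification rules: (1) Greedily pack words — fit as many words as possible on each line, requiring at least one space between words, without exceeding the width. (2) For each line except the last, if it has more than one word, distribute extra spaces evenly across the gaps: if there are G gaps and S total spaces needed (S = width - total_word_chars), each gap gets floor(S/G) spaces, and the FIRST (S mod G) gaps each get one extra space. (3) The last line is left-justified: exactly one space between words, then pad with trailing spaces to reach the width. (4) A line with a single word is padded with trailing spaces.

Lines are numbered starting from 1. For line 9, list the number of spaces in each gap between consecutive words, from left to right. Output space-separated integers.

Answer: 2

Derivation:
Line 1: ['white', 'blue'] (min_width=10, slack=4)
Line 2: ['waterfall'] (min_width=9, slack=5)
Line 3: ['python', 'all'] (min_width=10, slack=4)
Line 4: ['butter', 'open'] (min_width=11, slack=3)
Line 5: ['milk', 'tired'] (min_width=10, slack=4)
Line 6: ['dolphin'] (min_width=7, slack=7)
Line 7: ['mountain', 'rain'] (min_width=13, slack=1)
Line 8: ['open', 'night'] (min_width=10, slack=4)
Line 9: ['program', 'heart'] (min_width=13, slack=1)
Line 10: ['lion', 'purple'] (min_width=11, slack=3)
Line 11: ['fish', 'warm'] (min_width=9, slack=5)
Line 12: ['string'] (min_width=6, slack=8)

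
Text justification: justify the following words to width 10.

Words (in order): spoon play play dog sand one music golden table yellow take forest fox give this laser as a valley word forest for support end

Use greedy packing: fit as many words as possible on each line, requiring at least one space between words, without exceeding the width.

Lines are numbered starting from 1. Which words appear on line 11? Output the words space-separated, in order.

Line 1: ['spoon', 'play'] (min_width=10, slack=0)
Line 2: ['play', 'dog'] (min_width=8, slack=2)
Line 3: ['sand', 'one'] (min_width=8, slack=2)
Line 4: ['music'] (min_width=5, slack=5)
Line 5: ['golden'] (min_width=6, slack=4)
Line 6: ['table'] (min_width=5, slack=5)
Line 7: ['yellow'] (min_width=6, slack=4)
Line 8: ['take'] (min_width=4, slack=6)
Line 9: ['forest', 'fox'] (min_width=10, slack=0)
Line 10: ['give', 'this'] (min_width=9, slack=1)
Line 11: ['laser', 'as', 'a'] (min_width=10, slack=0)
Line 12: ['valley'] (min_width=6, slack=4)
Line 13: ['word'] (min_width=4, slack=6)
Line 14: ['forest', 'for'] (min_width=10, slack=0)
Line 15: ['support'] (min_width=7, slack=3)
Line 16: ['end'] (min_width=3, slack=7)

Answer: laser as a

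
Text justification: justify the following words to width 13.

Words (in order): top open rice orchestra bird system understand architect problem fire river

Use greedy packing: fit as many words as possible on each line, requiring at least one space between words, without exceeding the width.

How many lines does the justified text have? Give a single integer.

Line 1: ['top', 'open', 'rice'] (min_width=13, slack=0)
Line 2: ['orchestra'] (min_width=9, slack=4)
Line 3: ['bird', 'system'] (min_width=11, slack=2)
Line 4: ['understand'] (min_width=10, slack=3)
Line 5: ['architect'] (min_width=9, slack=4)
Line 6: ['problem', 'fire'] (min_width=12, slack=1)
Line 7: ['river'] (min_width=5, slack=8)
Total lines: 7

Answer: 7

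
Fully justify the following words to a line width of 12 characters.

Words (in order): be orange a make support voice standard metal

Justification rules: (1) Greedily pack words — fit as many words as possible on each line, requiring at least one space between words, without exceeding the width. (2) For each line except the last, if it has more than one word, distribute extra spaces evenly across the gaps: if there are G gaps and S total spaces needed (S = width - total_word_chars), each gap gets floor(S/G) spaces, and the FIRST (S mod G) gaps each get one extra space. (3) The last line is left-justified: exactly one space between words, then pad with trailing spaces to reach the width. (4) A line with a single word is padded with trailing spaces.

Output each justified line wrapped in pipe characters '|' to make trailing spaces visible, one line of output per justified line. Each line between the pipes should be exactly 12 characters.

Line 1: ['be', 'orange', 'a'] (min_width=11, slack=1)
Line 2: ['make', 'support'] (min_width=12, slack=0)
Line 3: ['voice'] (min_width=5, slack=7)
Line 4: ['standard'] (min_width=8, slack=4)
Line 5: ['metal'] (min_width=5, slack=7)

Answer: |be  orange a|
|make support|
|voice       |
|standard    |
|metal       |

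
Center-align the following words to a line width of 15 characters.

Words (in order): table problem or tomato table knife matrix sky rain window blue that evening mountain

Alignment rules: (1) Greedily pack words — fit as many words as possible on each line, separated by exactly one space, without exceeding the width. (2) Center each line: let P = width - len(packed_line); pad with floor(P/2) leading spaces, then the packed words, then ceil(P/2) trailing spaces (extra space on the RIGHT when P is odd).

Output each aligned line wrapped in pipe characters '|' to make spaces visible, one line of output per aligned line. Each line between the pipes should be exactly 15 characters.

Line 1: ['table', 'problem'] (min_width=13, slack=2)
Line 2: ['or', 'tomato', 'table'] (min_width=15, slack=0)
Line 3: ['knife', 'matrix'] (min_width=12, slack=3)
Line 4: ['sky', 'rain', 'window'] (min_width=15, slack=0)
Line 5: ['blue', 'that'] (min_width=9, slack=6)
Line 6: ['evening'] (min_width=7, slack=8)
Line 7: ['mountain'] (min_width=8, slack=7)

Answer: | table problem |
|or tomato table|
| knife matrix  |
|sky rain window|
|   blue that   |
|    evening    |
|   mountain    |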